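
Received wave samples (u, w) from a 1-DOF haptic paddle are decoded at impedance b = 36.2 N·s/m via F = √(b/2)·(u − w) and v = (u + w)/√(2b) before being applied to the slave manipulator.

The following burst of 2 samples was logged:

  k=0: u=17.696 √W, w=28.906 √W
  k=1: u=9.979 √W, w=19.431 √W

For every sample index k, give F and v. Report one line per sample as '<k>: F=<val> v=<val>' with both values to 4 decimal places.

k=0: u−w=-11.2100, u+w=46.6020; √(b/2)=4.2544, √(2b)=8.5088; F=4.2544×(-11.21)=-47.6919, v=46.6020/8.5088=5.4769
k=1: u−w=-9.4520, u+w=29.4100; √(b/2)=4.2544, √(2b)=8.5088; F=4.2544×(-9.452)=-40.2127, v=29.4100/8.5088=3.4564

0: F=-47.6919 v=5.4769
1: F=-40.2127 v=3.4564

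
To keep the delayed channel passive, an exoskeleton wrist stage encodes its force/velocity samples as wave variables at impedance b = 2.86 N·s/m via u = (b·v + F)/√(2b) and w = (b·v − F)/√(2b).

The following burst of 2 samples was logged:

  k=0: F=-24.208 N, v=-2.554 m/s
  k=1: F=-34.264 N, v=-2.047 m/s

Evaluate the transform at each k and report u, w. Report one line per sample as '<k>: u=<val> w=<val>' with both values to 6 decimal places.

k=0: b·v=2.86×(-2.554)=-7.304440; √(2b)=2.391652; u=(-7.304440+(-24.208))/2.391652=-13.176013, w=(-7.304440−(-24.208))/2.391652=7.067733
k=1: b·v=2.86×(-2.047)=-5.854420; √(2b)=2.391652; u=(-5.854420+(-34.264))/2.391652=-16.774354, w=(-5.854420−(-34.264))/2.391652=11.878642

0: u=-13.176013 w=7.067733
1: u=-16.774354 w=11.878642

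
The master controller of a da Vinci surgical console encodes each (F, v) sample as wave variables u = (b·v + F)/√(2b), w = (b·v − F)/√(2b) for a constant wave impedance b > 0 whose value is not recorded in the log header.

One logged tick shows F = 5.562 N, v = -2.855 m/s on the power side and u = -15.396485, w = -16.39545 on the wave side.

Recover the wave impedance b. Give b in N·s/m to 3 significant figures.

u + w = -31.791935;  u + w = √(2b)·v, so √(2b) = -31.791935/(-2.855) = 11.135529.
b = (√(2b))²/2 = 124.000004/2 = 62.000002.
(Check via u − w = 2F/√(2b): u − w = 0.998965, 2F/√(2b) = 0.998965.)

b = 62 N·s/m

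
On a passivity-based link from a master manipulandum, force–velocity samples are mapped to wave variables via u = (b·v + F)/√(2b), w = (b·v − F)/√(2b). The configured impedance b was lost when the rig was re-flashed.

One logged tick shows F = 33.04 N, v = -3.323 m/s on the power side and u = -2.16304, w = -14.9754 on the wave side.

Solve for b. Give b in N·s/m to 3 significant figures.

b = 13.3 N·s/m

u + w = -17.13844;  u + w = √(2b)·v, so √(2b) = -17.13844/(-3.323) = 5.15752.
b = (√(2b))²/2 = 26.60002/2 = 13.30001.
(Check via u − w = 2F/√(2b): u − w = 12.81236, 2F/√(2b) = 12.81236.)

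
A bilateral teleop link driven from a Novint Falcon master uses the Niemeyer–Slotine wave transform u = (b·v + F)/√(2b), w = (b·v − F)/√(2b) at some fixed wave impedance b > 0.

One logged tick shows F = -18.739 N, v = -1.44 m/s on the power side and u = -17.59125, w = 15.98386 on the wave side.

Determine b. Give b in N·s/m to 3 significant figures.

u + w = -1.6074;  u + w = √(2b)·v, so √(2b) = -1.6074/(-1.44) = 1.1162.
b = (√(2b))²/2 = 1.2460/2 = 0.6230.
(Check via u − w = 2F/√(2b): u − w = -33.5751, 2F/√(2b) = -33.5751.)

b = 0.623 N·s/m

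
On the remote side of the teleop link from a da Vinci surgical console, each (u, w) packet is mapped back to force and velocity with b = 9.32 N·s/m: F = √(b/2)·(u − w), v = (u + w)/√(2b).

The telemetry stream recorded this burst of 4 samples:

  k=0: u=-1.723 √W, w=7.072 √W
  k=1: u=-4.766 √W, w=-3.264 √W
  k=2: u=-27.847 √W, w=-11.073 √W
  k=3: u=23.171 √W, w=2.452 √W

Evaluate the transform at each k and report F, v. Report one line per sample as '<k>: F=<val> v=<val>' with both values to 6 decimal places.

0: F=-18.985796 v=1.238938
1: F=-3.242372 v=-1.859913
2: F=-36.210089 v=-9.014671
3: F=44.726174 v=5.934813

k=0: u−w=-8.795000, u+w=5.349000; √(b/2)=2.158703, √(2b)=4.317407; F=2.158703×(-8.795)=-18.985796, v=5.349000/4.317407=1.238938
k=1: u−w=-1.502000, u+w=-8.030000; √(b/2)=2.158703, √(2b)=4.317407; F=2.158703×(-1.502)=-3.242372, v=-8.030000/4.317407=-1.859913
k=2: u−w=-16.774000, u+w=-38.920000; √(b/2)=2.158703, √(2b)=4.317407; F=2.158703×(-16.774)=-36.210089, v=-38.920000/4.317407=-9.014671
k=3: u−w=20.719000, u+w=25.623000; √(b/2)=2.158703, √(2b)=4.317407; F=2.158703×20.719=44.726174, v=25.623000/4.317407=5.934813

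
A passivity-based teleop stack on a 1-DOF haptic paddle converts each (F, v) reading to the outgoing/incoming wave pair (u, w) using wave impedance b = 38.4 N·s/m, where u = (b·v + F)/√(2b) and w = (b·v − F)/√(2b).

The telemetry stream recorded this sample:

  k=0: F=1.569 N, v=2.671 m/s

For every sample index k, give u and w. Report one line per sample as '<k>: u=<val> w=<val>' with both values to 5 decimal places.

0: u=11.88277 w=11.52470

k=0: b·v=38.4×2.671=102.56640; √(2b)=8.76356; u=(102.56640+1.569)/8.76356=11.88277, w=(102.56640−1.569)/8.76356=11.52470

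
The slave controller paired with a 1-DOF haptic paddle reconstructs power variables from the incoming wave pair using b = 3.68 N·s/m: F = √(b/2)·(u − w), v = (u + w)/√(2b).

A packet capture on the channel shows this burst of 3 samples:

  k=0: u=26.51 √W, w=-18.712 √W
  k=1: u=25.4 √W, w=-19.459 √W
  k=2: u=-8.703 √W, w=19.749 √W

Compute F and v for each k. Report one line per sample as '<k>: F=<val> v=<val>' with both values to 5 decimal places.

0: F=61.34211 v=2.87438
1: F=60.84971 v=2.18988
2: F=-38.59417 v=4.07161

k=0: u−w=45.22200, u+w=7.79800; √(b/2)=1.35647, √(2b)=2.71293; F=1.35647×45.222=61.34211, v=7.79800/2.71293=2.87438
k=1: u−w=44.85900, u+w=5.94100; √(b/2)=1.35647, √(2b)=2.71293; F=1.35647×44.859=60.84971, v=5.94100/2.71293=2.18988
k=2: u−w=-28.45200, u+w=11.04600; √(b/2)=1.35647, √(2b)=2.71293; F=1.35647×(-28.452)=-38.59417, v=11.04600/2.71293=4.07161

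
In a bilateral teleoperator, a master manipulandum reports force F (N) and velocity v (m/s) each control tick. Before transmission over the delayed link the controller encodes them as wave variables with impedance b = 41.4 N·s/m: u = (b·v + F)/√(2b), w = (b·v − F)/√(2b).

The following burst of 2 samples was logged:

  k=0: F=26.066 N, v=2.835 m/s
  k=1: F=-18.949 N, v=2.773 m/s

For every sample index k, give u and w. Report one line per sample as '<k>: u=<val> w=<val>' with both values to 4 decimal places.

k=0: b·v=41.4×2.835=117.3690; √(2b)=9.0995; u=(117.3690+26.066)/9.0995=15.7630, w=(117.3690−26.066)/9.0995=10.0339
k=1: b·v=41.4×2.773=114.8022; √(2b)=9.0995; u=(114.8022+(-18.949))/9.0995=10.5340, w=(114.8022−(-18.949))/9.0995=14.6988

0: u=15.7630 w=10.0339
1: u=10.5340 w=14.6988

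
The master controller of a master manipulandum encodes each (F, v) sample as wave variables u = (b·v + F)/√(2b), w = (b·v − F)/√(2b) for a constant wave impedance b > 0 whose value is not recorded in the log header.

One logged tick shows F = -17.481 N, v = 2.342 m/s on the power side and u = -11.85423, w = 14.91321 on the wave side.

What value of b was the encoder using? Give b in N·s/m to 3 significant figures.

b = 0.853 N·s/m

u + w = 3.0590;  u + w = √(2b)·v, so √(2b) = 3.0590/2.342 = 1.3061.
b = (√(2b))²/2 = 1.7060/2 = 0.8530.
(Check via u − w = 2F/√(2b): u − w = -26.7674, 2F/√(2b) = -26.7674.)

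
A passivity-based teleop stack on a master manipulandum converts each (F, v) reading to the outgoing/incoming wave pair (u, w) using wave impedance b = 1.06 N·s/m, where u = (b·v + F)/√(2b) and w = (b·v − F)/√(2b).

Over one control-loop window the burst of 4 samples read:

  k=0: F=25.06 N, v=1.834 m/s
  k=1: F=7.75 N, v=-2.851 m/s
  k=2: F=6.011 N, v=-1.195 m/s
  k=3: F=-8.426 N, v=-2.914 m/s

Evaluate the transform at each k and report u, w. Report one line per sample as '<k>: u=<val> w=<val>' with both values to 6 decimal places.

k=0: b·v=1.06×1.834=1.944040; √(2b)=1.456022; u=(1.944040+25.06)/1.456022=18.546451, w=(1.944040−25.06)/1.456022=-15.876107
k=1: b·v=1.06×(-2.851)=-3.022060; √(2b)=1.456022; u=(-3.022060+7.75)/1.456022=3.247163, w=(-3.022060−7.75)/1.456022=-7.398281
k=2: b·v=1.06×(-1.195)=-1.266700; √(2b)=1.456022; u=(-1.266700+6.011)/1.456022=3.258399, w=(-1.266700−6.011)/1.456022=-4.998345
k=3: b·v=1.06×(-2.914)=-3.088840; √(2b)=1.456022; u=(-3.088840+(-8.426))/1.456022=-7.908425, w=(-3.088840−(-8.426))/1.456022=3.665577

0: u=18.546451 w=-15.876107
1: u=3.247163 w=-7.398281
2: u=3.258399 w=-4.998345
3: u=-7.908425 w=3.665577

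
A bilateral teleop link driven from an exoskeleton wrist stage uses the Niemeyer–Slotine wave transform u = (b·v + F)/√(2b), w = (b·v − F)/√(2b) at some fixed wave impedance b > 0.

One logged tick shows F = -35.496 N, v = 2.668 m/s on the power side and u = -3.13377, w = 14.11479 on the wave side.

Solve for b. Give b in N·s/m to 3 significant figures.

b = 8.47 N·s/m

u + w = 10.9810;  u + w = √(2b)·v, so √(2b) = 10.9810/2.668 = 4.1158.
b = (√(2b))²/2 = 16.9400/2 = 8.4700.
(Check via u − w = 2F/√(2b): u − w = -17.2486, 2F/√(2b) = -17.2485.)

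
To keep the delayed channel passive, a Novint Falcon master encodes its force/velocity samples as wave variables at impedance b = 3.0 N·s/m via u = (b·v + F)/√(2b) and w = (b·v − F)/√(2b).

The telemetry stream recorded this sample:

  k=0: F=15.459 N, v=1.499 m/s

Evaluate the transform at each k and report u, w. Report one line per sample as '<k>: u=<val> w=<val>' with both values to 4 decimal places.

k=0: b·v=3.0×1.499=4.4970; √(2b)=2.4495; u=(4.4970+15.459)/2.4495=8.1470, w=(4.4970−15.459)/2.4495=-4.4752

0: u=8.1470 w=-4.4752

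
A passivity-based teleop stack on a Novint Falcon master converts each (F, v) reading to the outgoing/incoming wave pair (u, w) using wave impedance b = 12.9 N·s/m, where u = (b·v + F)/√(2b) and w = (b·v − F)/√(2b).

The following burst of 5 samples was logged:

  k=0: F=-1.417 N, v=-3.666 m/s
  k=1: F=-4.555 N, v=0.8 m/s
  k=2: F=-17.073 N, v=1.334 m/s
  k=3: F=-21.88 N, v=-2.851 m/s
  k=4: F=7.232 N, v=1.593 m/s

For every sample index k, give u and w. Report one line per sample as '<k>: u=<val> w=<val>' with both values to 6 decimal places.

0: u=-9.589457 w=-9.031514
1: u=1.134983 w=2.928513
2: u=0.026696 w=6.749183
3: u=-11.548263 w=-2.933021
4: u=5.469517 w=2.621920

k=0: b·v=12.9×(-3.666)=-47.291400; √(2b)=5.079370; u=(-47.291400+(-1.417))/5.079370=-9.589457, w=(-47.291400−(-1.417))/5.079370=-9.031514
k=1: b·v=12.9×0.8=10.320000; √(2b)=5.079370; u=(10.320000+(-4.555))/5.079370=1.134983, w=(10.320000−(-4.555))/5.079370=2.928513
k=2: b·v=12.9×1.334=17.208600; √(2b)=5.079370; u=(17.208600+(-17.073))/5.079370=0.026696, w=(17.208600−(-17.073))/5.079370=6.749183
k=3: b·v=12.9×(-2.851)=-36.777900; √(2b)=5.079370; u=(-36.777900+(-21.88))/5.079370=-11.548263, w=(-36.777900−(-21.88))/5.079370=-2.933021
k=4: b·v=12.9×1.593=20.549700; √(2b)=5.079370; u=(20.549700+7.232)/5.079370=5.469517, w=(20.549700−7.232)/5.079370=2.621920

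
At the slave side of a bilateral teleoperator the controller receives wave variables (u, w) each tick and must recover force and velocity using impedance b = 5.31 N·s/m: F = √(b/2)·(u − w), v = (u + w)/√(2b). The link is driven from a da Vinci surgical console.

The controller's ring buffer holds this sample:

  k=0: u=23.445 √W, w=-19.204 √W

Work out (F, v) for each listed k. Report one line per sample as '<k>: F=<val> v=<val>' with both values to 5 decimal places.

k=0: u−w=42.64900, u+w=4.24100; √(b/2)=1.62942, √(2b)=3.25883; F=1.62942×42.649=69.49301, v=4.24100/3.25883=1.30139

0: F=69.49301 v=1.30139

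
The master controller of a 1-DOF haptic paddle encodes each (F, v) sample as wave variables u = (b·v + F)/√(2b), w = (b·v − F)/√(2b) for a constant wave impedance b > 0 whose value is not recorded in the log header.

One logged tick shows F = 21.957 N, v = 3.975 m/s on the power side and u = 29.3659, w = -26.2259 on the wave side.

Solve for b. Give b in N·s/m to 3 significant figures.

b = 0.312 N·s/m

u + w = 3.1400;  u + w = √(2b)·v, so √(2b) = 3.1400/3.975 = 0.7899.
b = (√(2b))²/2 = 0.6240/2 = 0.3120.
(Check via u − w = 2F/√(2b): u − w = 55.5918, 2F/√(2b) = 55.5918.)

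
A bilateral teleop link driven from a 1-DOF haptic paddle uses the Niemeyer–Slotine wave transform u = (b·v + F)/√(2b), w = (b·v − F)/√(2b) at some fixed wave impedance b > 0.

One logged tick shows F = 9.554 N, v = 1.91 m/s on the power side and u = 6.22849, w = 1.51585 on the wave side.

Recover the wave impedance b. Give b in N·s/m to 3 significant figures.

u + w = 7.74434;  u + w = √(2b)·v, so √(2b) = 7.74434/1.91 = 4.05463.
b = (√(2b))²/2 = 16.44001/2 = 8.22001.
(Check via u − w = 2F/√(2b): u − w = 4.71264, 2F/√(2b) = 4.71264.)

b = 8.22 N·s/m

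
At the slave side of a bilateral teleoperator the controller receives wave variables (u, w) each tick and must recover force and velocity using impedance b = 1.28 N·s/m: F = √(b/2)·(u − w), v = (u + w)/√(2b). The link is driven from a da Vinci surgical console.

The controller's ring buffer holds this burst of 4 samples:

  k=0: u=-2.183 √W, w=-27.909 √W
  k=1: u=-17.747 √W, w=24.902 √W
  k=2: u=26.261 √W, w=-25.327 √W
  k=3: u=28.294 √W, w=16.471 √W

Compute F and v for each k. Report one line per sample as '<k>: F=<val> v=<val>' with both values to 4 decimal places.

k=0: u−w=25.7260, u+w=-30.0920; √(b/2)=0.8000, √(2b)=1.6000; F=0.8000×25.726=20.5808, v=-30.0920/1.6000=-18.8075
k=1: u−w=-42.6490, u+w=7.1550; √(b/2)=0.8000, √(2b)=1.6000; F=0.8000×(-42.649)=-34.1192, v=7.1550/1.6000=4.4719
k=2: u−w=51.5880, u+w=0.9340; √(b/2)=0.8000, √(2b)=1.6000; F=0.8000×51.588=41.2704, v=0.9340/1.6000=0.5837
k=3: u−w=11.8230, u+w=44.7650; √(b/2)=0.8000, √(2b)=1.6000; F=0.8000×11.823=9.4584, v=44.7650/1.6000=27.9781

0: F=20.5808 v=-18.8075
1: F=-34.1192 v=4.4719
2: F=41.2704 v=0.5837
3: F=9.4584 v=27.9781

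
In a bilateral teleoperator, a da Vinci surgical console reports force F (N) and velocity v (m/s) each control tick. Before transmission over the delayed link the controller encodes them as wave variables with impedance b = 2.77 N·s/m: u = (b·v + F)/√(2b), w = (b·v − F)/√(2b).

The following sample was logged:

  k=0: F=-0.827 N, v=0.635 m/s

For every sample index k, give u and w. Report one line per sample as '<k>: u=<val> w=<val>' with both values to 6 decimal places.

0: u=0.395948 w=1.098665

k=0: b·v=2.77×0.635=1.758950; √(2b)=2.353720; u=(1.758950+(-0.827))/2.353720=0.395948, w=(1.758950−(-0.827))/2.353720=1.098665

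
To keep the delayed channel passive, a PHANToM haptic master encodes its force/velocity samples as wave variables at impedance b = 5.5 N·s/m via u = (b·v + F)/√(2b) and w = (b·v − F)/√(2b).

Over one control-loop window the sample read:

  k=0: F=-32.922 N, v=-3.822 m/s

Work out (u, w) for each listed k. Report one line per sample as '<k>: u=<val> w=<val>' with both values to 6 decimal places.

k=0: b·v=5.5×(-3.822)=-21.021000; √(2b)=3.316625; u=(-21.021000+(-32.922))/3.316625=-16.264426, w=(-21.021000−(-32.922))/3.316625=3.588287

0: u=-16.264426 w=3.588287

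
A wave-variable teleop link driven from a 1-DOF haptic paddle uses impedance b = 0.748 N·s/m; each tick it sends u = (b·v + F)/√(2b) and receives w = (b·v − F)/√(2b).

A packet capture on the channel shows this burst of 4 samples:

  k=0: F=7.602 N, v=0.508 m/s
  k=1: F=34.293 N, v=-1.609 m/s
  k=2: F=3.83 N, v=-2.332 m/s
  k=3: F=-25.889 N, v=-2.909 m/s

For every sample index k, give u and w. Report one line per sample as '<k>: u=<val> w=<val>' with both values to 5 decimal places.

0: u=6.52597 w=-5.90463
1: u=27.05353 w=-29.02152
2: u=1.70521 w=-4.55751
3: u=-22.94554 w=19.38751

k=0: b·v=0.748×0.508=0.37998; √(2b)=1.22311; u=(0.37998+7.602)/1.22311=6.52597, w=(0.37998−7.602)/1.22311=-5.90463
k=1: b·v=0.748×(-1.609)=-1.20353; √(2b)=1.22311; u=(-1.20353+34.293)/1.22311=27.05353, w=(-1.20353−34.293)/1.22311=-29.02152
k=2: b·v=0.748×(-2.332)=-1.74434; √(2b)=1.22311; u=(-1.74434+3.83)/1.22311=1.70521, w=(-1.74434−3.83)/1.22311=-4.55751
k=3: b·v=0.748×(-2.909)=-2.17593; √(2b)=1.22311; u=(-2.17593+(-25.889))/1.22311=-22.94554, w=(-2.17593−(-25.889))/1.22311=19.38751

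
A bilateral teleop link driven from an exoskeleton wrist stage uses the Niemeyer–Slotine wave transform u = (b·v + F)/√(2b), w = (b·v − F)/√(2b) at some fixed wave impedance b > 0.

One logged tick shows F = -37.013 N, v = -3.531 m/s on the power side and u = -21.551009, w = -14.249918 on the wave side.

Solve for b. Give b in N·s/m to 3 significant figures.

u + w = -35.800927;  u + w = √(2b)·v, so √(2b) = -35.800927/(-3.531) = 10.139033.
b = (√(2b))²/2 = 102.799999/2 = 51.399999.
(Check via u − w = 2F/√(2b): u − w = -7.301091, 2F/√(2b) = -7.301090.)

b = 51.4 N·s/m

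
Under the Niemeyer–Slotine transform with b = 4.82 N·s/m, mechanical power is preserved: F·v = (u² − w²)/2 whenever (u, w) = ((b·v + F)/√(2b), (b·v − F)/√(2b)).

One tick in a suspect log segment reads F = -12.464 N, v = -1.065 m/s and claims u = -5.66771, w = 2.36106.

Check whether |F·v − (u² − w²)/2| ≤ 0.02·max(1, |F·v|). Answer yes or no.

yes

F·v = (-12.464)×(-1.065) = 13.2742 W.
(u² − w²)/2 = (32.1229 − 5.5746)/2 = 13.2742 W.
|Δ| = 0.0000;  2% of max(1, |F·v|) = 0.2655.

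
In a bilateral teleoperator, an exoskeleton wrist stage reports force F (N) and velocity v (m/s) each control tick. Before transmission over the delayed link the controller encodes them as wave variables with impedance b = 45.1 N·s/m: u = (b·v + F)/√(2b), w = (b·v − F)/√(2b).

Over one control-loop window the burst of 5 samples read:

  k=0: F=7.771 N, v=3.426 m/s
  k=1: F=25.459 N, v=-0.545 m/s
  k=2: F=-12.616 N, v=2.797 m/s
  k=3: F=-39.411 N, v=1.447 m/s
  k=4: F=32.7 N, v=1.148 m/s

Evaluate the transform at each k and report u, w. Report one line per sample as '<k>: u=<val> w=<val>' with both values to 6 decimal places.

k=0: b·v=45.1×3.426=154.512600; √(2b)=9.497368; u=(154.512600+7.771)/9.497368=17.087218, w=(154.512600−7.771)/9.497368=15.450765
k=1: b·v=45.1×(-0.545)=-24.579500; √(2b)=9.497368; u=(-24.579500+25.459)/9.497368=0.092605, w=(-24.579500−25.459)/9.497368=-5.268670
k=2: b·v=45.1×2.797=126.144700; √(2b)=9.497368; u=(126.144700+(-12.616))/9.497368=11.953701, w=(126.144700−(-12.616))/9.497368=14.610437
k=3: b·v=45.1×1.447=65.259700; √(2b)=9.497368; u=(65.259700+(-39.411))/9.497368=2.721670, w=(65.259700−(-39.411))/9.497368=11.021022
k=4: b·v=45.1×1.148=51.774800; √(2b)=9.497368; u=(51.774800+32.7)/9.497368=8.894548, w=(51.774800−32.7)/9.497368=2.008430

0: u=17.087218 w=15.450765
1: u=0.092605 w=-5.268670
2: u=11.953701 w=14.610437
3: u=2.721670 w=11.021022
4: u=8.894548 w=2.008430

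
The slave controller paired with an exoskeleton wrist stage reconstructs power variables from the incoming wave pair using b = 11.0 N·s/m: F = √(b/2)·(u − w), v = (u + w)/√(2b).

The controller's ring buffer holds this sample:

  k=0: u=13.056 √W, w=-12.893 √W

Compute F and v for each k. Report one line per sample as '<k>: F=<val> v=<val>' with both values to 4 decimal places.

0: F=60.8558 v=0.0348

k=0: u−w=25.9490, u+w=0.1630; √(b/2)=2.3452, √(2b)=4.6904; F=2.3452×25.949=60.8558, v=0.1630/4.6904=0.0348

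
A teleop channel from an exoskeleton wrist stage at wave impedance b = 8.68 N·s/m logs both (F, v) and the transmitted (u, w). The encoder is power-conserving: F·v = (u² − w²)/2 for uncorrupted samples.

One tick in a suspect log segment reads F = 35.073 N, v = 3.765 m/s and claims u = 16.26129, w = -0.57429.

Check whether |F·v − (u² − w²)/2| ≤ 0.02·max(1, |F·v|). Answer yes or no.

yes

F·v = 35.073×3.765 = 132.0498 W.
(u² − w²)/2 = (264.4296 − 0.3298)/2 = 132.0499 W.
|Δ| = 0.0000;  2% of max(1, |F·v|) = 2.6410.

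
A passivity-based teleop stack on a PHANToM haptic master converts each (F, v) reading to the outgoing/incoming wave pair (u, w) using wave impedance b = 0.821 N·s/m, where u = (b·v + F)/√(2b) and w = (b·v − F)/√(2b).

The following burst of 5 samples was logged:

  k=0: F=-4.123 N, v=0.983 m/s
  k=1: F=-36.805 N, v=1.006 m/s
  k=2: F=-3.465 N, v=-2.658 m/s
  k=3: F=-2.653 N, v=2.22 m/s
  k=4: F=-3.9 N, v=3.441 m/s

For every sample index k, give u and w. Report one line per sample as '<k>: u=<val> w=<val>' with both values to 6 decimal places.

0: u=-2.587750 w=3.847372
1: u=-28.077821 w=29.366915
2: u=-4.407050 w=1.001074
3: u=-0.648023 w=3.492743
4: u=-0.838875 w=5.248191

k=0: b·v=0.821×0.983=0.807043; √(2b)=1.281405; u=(0.807043+(-4.123))/1.281405=-2.587750, w=(0.807043−(-4.123))/1.281405=3.847372
k=1: b·v=0.821×1.006=0.825926; √(2b)=1.281405; u=(0.825926+(-36.805))/1.281405=-28.077821, w=(0.825926−(-36.805))/1.281405=29.366915
k=2: b·v=0.821×(-2.658)=-2.182218; √(2b)=1.281405; u=(-2.182218+(-3.465))/1.281405=-4.407050, w=(-2.182218−(-3.465))/1.281405=1.001074
k=3: b·v=0.821×2.22=1.822620; √(2b)=1.281405; u=(1.822620+(-2.653))/1.281405=-0.648023, w=(1.822620−(-2.653))/1.281405=3.492743
k=4: b·v=0.821×3.441=2.825061; √(2b)=1.281405; u=(2.825061+(-3.9))/1.281405=-0.838875, w=(2.825061−(-3.9))/1.281405=5.248191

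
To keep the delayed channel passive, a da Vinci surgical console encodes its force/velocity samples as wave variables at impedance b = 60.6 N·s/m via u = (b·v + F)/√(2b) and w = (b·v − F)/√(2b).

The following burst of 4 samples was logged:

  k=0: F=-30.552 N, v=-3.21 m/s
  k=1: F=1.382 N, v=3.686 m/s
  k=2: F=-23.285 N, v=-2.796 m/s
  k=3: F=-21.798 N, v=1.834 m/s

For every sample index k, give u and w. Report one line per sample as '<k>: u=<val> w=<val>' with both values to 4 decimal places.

0: u=-20.4447 w=-14.8944
1: u=20.4153 w=20.1642
2: u=-17.5058 w=-13.2756
3: u=8.1153 w=12.0753

k=0: b·v=60.6×(-3.21)=-194.5260; √(2b)=11.0091; u=(-194.5260+(-30.552))/11.0091=-20.4447, w=(-194.5260−(-30.552))/11.0091=-14.8944
k=1: b·v=60.6×3.686=223.3716; √(2b)=11.0091; u=(223.3716+1.382)/11.0091=20.4153, w=(223.3716−1.382)/11.0091=20.1642
k=2: b·v=60.6×(-2.796)=-169.4376; √(2b)=11.0091; u=(-169.4376+(-23.285))/11.0091=-17.5058, w=(-169.4376−(-23.285))/11.0091=-13.2756
k=3: b·v=60.6×1.834=111.1404; √(2b)=11.0091; u=(111.1404+(-21.798))/11.0091=8.1153, w=(111.1404−(-21.798))/11.0091=12.0753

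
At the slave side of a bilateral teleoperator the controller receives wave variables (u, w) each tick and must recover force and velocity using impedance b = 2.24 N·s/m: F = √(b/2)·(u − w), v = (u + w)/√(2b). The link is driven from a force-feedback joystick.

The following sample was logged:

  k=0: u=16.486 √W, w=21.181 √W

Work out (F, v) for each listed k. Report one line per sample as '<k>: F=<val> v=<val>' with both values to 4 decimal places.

k=0: u−w=-4.6950, u+w=37.6670; √(b/2)=1.0583, √(2b)=2.1166; F=1.0583×(-4.695)=-4.9687, v=37.6670/2.1166=17.7960

0: F=-4.9687 v=17.7960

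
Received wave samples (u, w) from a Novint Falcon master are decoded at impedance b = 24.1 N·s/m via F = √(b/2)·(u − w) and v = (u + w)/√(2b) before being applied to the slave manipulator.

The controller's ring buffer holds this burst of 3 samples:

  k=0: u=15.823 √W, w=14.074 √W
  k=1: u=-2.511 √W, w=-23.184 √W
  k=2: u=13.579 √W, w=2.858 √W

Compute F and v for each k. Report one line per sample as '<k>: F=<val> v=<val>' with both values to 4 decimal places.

k=0: u−w=1.7490, u+w=29.8970; √(b/2)=3.4713, √(2b)=6.9426; F=3.4713×1.749=6.0713, v=29.8970/6.9426=4.3063
k=1: u−w=20.6730, u+w=-25.6950; √(b/2)=3.4713, √(2b)=6.9426; F=3.4713×20.673=71.7624, v=-25.6950/6.9426=-3.7011
k=2: u−w=10.7210, u+w=16.4370; √(b/2)=3.4713, √(2b)=6.9426; F=3.4713×10.721=37.2159, v=16.4370/6.9426=2.3675

0: F=6.0713 v=4.3063
1: F=71.7624 v=-3.7011
2: F=37.2159 v=2.3675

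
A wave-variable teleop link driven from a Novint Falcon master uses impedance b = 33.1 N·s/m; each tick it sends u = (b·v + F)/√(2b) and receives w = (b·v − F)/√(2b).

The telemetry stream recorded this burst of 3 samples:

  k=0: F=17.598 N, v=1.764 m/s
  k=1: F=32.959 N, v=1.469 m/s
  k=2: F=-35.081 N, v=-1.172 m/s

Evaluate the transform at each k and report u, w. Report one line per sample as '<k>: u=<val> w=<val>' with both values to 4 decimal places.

k=0: b·v=33.1×1.764=58.3884; √(2b)=8.1363; u=(58.3884+17.598)/8.1363=9.3391, w=(58.3884−17.598)/8.1363=5.0134
k=1: b·v=33.1×1.469=48.6239; √(2b)=8.1363; u=(48.6239+32.959)/8.1363=10.0270, w=(48.6239−32.959)/8.1363=1.9253
k=2: b·v=33.1×(-1.172)=-38.7932; √(2b)=8.1363; u=(-38.7932+(-35.081))/8.1363=-9.0795, w=(-38.7932−(-35.081))/8.1363=-0.4562

0: u=9.3391 w=5.0134
1: u=10.0270 w=1.9253
2: u=-9.0795 w=-0.4562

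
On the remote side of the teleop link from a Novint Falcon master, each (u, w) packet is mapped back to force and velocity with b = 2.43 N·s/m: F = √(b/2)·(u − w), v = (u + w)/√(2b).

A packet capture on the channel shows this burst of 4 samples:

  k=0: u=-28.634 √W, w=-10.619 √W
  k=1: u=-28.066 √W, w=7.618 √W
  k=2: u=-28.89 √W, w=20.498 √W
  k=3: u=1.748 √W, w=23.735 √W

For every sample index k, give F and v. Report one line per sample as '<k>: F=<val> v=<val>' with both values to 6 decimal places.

k=0: u−w=-18.015000, u+w=-39.253000; √(b/2)=1.102270, √(2b)=2.204541; F=1.102270×(-18.015)=-19.857401, v=-39.253000/2.204541=-17.805522
k=1: u−w=-35.684000, u+w=-20.448000; √(b/2)=1.102270, √(2b)=2.204541; F=1.102270×(-35.684)=-39.333416, v=-20.448000/2.204541=-9.275401
k=2: u−w=-49.388000, u+w=-8.392000; √(b/2)=1.102270, √(2b)=2.204541; F=1.102270×(-49.388)=-54.438930, v=-8.392000/2.204541=-3.806689
k=3: u−w=-21.987000, u+w=25.483000; √(b/2)=1.102270, √(2b)=2.204541; F=1.102270×(-21.987)=-24.235619, v=25.483000/2.204541=11.559324

0: F=-19.857401 v=-17.805522
1: F=-39.333416 v=-9.275401
2: F=-54.438930 v=-3.806689
3: F=-24.235619 v=11.559324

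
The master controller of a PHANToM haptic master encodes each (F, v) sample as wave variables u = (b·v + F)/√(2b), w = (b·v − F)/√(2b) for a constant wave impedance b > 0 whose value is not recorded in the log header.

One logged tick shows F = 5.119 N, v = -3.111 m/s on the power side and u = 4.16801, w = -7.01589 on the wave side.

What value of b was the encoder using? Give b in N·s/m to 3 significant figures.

u + w = -2.84788;  u + w = √(2b)·v, so √(2b) = -2.84788/(-3.111) = 0.91542.
b = (√(2b))²/2 = 0.83800/2 = 0.41900.
(Check via u − w = 2F/√(2b): u − w = 11.18390, 2F/√(2b) = 11.18390.)

b = 0.419 N·s/m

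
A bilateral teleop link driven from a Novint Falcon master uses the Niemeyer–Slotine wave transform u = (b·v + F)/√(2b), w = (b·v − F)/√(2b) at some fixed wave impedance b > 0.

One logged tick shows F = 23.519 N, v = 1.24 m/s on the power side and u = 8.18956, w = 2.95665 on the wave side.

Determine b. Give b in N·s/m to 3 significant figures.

u + w = 11.1462;  u + w = √(2b)·v, so √(2b) = 11.1462/1.24 = 8.9889.
b = (√(2b))²/2 = 80.7999/2 = 40.4000.
(Check via u − w = 2F/√(2b): u − w = 5.2329, 2F/√(2b) = 5.2329.)

b = 40.4 N·s/m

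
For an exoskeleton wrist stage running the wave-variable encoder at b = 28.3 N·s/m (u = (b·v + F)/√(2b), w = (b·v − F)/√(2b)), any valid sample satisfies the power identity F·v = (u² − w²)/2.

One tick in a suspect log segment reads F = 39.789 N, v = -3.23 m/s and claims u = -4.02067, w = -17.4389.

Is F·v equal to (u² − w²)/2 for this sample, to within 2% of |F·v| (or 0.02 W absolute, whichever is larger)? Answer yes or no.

F·v = 39.789×(-3.23) = -128.5185 W.
(u² − w²)/2 = (16.1658 − 304.1152)/2 = -143.9747 W.
|Δ| = 15.4563;  2% of max(1, |F·v|) = 2.5704.

no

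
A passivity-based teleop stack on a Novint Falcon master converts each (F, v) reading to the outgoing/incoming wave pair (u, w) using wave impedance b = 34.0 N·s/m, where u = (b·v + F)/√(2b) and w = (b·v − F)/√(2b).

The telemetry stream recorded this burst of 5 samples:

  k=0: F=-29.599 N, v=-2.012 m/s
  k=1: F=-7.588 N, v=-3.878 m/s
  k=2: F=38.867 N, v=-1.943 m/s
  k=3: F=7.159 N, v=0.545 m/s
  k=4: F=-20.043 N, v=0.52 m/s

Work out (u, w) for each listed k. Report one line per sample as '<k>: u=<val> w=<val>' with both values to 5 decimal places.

k=0: b·v=34.0×(-2.012)=-68.40800; √(2b)=8.24621; u=(-68.40800+(-29.599))/8.24621=-11.88509, w=(-68.40800−(-29.599))/8.24621=-4.70628
k=1: b·v=34.0×(-3.878)=-131.85200; √(2b)=8.24621; u=(-131.85200+(-7.588))/8.24621=-16.90958, w=(-131.85200−(-7.588))/8.24621=-15.06922
k=2: b·v=34.0×(-1.943)=-66.06200; √(2b)=8.24621; u=(-66.06200+38.867)/8.24621=-3.29788, w=(-66.06200−38.867)/8.24621=-12.72451
k=3: b·v=34.0×0.545=18.53000; √(2b)=8.24621; u=(18.53000+7.159)/8.24621=3.11525, w=(18.53000−7.159)/8.24621=1.37894
k=4: b·v=34.0×0.52=17.68000; √(2b)=8.24621; u=(17.68000+(-20.043))/8.24621=-0.28656, w=(17.68000−(-20.043))/8.24621=4.57459

0: u=-11.88509 w=-4.70628
1: u=-16.90958 w=-15.06922
2: u=-3.29788 w=-12.72451
3: u=3.11525 w=1.37894
4: u=-0.28656 w=4.57459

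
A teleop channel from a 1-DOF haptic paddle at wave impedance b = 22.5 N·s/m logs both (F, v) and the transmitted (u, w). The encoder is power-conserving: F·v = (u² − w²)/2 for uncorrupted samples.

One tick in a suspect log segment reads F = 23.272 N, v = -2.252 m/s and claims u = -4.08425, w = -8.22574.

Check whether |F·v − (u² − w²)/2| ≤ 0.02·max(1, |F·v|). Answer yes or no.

no

F·v = 23.272×(-2.252) = -52.4085 W.
(u² − w²)/2 = (16.6811 − 67.6628)/2 = -25.4909 W.
|Δ| = 26.9177;  2% of max(1, |F·v|) = 1.0482.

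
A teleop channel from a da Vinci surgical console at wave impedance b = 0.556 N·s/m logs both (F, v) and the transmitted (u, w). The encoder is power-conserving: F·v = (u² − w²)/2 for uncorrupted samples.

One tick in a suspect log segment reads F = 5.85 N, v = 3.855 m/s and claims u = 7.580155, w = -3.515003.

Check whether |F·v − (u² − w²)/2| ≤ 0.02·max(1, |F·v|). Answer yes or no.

yes

F·v = 5.85×3.855 = 22.551750 W.
(u² − w²)/2 = (57.458750 − 12.355246)/2 = 22.551752 W.
|Δ| = 0.000002;  2% of max(1, |F·v|) = 0.451035.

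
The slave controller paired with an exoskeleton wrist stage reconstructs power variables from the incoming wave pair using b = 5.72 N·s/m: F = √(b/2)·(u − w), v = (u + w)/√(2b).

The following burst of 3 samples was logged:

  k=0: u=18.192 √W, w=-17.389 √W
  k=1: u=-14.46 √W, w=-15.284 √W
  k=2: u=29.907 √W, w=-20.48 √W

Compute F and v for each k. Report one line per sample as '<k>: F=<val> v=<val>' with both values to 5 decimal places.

0: F=60.17293 v=0.23741
1: F=1.39351 v=-8.79400
2: F=85.21215 v=2.78715

k=0: u−w=35.58100, u+w=0.80300; √(b/2)=1.69115, √(2b)=3.38231; F=1.69115×35.581=60.17293, v=0.80300/3.38231=0.23741
k=1: u−w=0.82400, u+w=-29.74400; √(b/2)=1.69115, √(2b)=3.38231; F=1.69115×0.824=1.39351, v=-29.74400/3.38231=-8.79400
k=2: u−w=50.38700, u+w=9.42700; √(b/2)=1.69115, √(2b)=3.38231; F=1.69115×50.387=85.21215, v=9.42700/3.38231=2.78715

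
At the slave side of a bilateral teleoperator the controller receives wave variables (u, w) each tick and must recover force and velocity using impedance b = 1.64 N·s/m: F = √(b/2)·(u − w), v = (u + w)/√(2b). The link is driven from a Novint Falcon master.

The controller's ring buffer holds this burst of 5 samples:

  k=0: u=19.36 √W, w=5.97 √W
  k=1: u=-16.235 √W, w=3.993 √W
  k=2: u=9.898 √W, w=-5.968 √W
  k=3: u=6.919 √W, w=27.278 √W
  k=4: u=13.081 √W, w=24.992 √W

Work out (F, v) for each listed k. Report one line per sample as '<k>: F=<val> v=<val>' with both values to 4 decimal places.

k=0: u−w=13.3900, u+w=25.3300; √(b/2)=0.9055, √(2b)=1.8111; F=0.9055×13.39=12.1252, v=25.3300/1.8111=13.9862
k=1: u−w=-20.2280, u+w=-12.2420; √(b/2)=0.9055, √(2b)=1.8111; F=0.9055×(-20.228)=-18.3172, v=-12.2420/1.8111=-6.7595
k=2: u−w=15.8660, u+w=3.9300; √(b/2)=0.9055, √(2b)=1.8111; F=0.9055×15.866=14.3673, v=3.9300/1.8111=2.1700
k=3: u−w=-20.3590, u+w=34.1970; √(b/2)=0.9055, √(2b)=1.8111; F=0.9055×(-20.359)=-18.4359, v=34.1970/1.8111=18.8821
k=4: u−w=-11.9110, u+w=38.0730; √(b/2)=0.9055, √(2b)=1.8111; F=0.9055×(-11.911)=-10.7859, v=38.0730/1.8111=21.0223

0: F=12.1252 v=13.9862
1: F=-18.3172 v=-6.7595
2: F=14.3673 v=2.1700
3: F=-18.4359 v=18.8821
4: F=-10.7859 v=21.0223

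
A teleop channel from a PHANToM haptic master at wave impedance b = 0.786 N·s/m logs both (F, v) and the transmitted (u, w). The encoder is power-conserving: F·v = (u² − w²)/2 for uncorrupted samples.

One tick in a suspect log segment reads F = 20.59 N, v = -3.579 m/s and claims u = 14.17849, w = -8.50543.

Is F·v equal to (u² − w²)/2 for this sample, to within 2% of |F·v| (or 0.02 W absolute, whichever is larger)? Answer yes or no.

no

F·v = 20.59×(-3.579) = -73.6916 W.
(u² − w²)/2 = (201.0296 − 72.3423)/2 = 64.3436 W.
|Δ| = 138.0352;  2% of max(1, |F·v|) = 1.4738.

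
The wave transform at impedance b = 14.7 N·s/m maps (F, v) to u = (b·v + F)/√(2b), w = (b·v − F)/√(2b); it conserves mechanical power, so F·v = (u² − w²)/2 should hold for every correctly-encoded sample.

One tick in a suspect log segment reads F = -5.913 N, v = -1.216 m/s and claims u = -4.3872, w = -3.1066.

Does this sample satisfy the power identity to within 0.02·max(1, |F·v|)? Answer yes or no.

F·v = (-5.913)×(-1.216) = 7.19021 W.
(u² − w²)/2 = (19.24752 − 9.65096)/2 = 4.79828 W.
|Δ| = 2.39193;  2% of max(1, |F·v|) = 0.14380.

no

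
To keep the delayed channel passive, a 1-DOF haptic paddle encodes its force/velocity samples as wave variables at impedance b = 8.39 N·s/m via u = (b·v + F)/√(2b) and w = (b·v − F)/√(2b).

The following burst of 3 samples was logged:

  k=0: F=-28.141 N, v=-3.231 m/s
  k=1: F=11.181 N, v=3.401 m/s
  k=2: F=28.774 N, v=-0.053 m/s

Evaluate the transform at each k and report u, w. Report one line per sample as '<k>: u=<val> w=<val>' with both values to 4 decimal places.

k=0: b·v=8.39×(-3.231)=-27.1081; √(2b)=4.0963; u=(-27.1081+(-28.141))/4.0963=-13.4874, w=(-27.1081−(-28.141))/4.0963=0.2522
k=1: b·v=8.39×3.401=28.5344; √(2b)=4.0963; u=(28.5344+11.181)/4.0963=9.6953, w=(28.5344−11.181)/4.0963=4.2363
k=2: b·v=8.39×(-0.053)=-0.4447; √(2b)=4.0963; u=(-0.4447+28.774)/4.0963=6.9158, w=(-0.4447−28.774)/4.0963=-7.1329

0: u=-13.4874 w=0.2522
1: u=9.6953 w=4.2363
2: u=6.9158 w=-7.1329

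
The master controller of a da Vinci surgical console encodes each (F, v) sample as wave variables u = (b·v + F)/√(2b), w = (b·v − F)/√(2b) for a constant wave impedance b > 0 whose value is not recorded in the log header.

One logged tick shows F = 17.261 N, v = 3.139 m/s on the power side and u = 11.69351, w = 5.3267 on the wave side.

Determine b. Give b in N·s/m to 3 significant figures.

b = 14.7 N·s/m

u + w = 17.0202;  u + w = √(2b)·v, so √(2b) = 17.0202/3.139 = 5.4222.
b = (√(2b))²/2 = 29.4000/2 = 14.7000.
(Check via u − w = 2F/√(2b): u − w = 6.3668, 2F/√(2b) = 6.3668.)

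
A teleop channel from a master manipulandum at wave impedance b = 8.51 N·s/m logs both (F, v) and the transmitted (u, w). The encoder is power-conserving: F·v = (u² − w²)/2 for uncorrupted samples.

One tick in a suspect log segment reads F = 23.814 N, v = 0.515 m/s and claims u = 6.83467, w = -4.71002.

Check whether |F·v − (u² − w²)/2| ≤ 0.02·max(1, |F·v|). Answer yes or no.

F·v = 23.814×0.515 = 12.26421 W.
(u² − w²)/2 = (46.71271 − 22.18429)/2 = 12.26421 W.
|Δ| = 0.00000;  2% of max(1, |F·v|) = 0.24528.

yes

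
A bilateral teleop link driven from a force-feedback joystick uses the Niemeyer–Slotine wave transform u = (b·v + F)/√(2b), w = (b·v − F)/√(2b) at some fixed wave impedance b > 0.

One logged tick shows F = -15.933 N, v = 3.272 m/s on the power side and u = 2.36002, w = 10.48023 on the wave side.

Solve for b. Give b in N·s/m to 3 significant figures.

b = 7.7 N·s/m

u + w = 12.8403;  u + w = √(2b)·v, so √(2b) = 12.8403/3.272 = 3.9243.
b = (√(2b))²/2 = 15.4000/2 = 7.7000.
(Check via u − w = 2F/√(2b): u − w = -8.1202, 2F/√(2b) = -8.1202.)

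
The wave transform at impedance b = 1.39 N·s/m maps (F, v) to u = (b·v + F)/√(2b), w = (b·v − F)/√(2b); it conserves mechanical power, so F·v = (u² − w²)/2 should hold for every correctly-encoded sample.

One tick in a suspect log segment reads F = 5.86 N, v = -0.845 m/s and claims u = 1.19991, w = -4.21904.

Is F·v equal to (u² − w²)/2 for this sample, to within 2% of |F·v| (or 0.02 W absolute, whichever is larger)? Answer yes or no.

no

F·v = 5.86×(-0.845) = -4.9517 W.
(u² − w²)/2 = (1.4398 − 17.8003)/2 = -8.1803 W.
|Δ| = 3.2286;  2% of max(1, |F·v|) = 0.0990.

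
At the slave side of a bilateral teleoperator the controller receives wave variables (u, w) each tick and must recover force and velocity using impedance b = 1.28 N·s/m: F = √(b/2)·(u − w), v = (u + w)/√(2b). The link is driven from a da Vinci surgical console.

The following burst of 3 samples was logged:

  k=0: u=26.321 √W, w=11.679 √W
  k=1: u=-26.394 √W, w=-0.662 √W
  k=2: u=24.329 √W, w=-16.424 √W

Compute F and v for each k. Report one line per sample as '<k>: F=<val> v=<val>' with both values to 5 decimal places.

0: F=11.71360 v=23.75000
1: F=-20.58560 v=-16.91000
2: F=32.60240 v=4.94063

k=0: u−w=14.64200, u+w=38.00000; √(b/2)=0.80000, √(2b)=1.60000; F=0.80000×14.642=11.71360, v=38.00000/1.60000=23.75000
k=1: u−w=-25.73200, u+w=-27.05600; √(b/2)=0.80000, √(2b)=1.60000; F=0.80000×(-25.732)=-20.58560, v=-27.05600/1.60000=-16.91000
k=2: u−w=40.75300, u+w=7.90500; √(b/2)=0.80000, √(2b)=1.60000; F=0.80000×40.753=32.60240, v=7.90500/1.60000=4.94063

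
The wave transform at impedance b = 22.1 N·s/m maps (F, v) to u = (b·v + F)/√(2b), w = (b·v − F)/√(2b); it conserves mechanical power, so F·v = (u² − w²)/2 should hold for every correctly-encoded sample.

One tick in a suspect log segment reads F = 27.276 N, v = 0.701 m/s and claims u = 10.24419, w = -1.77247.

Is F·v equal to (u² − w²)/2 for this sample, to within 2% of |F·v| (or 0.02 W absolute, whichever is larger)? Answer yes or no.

no

F·v = 27.276×0.701 = 19.1205 W.
(u² − w²)/2 = (104.9434 − 3.1416)/2 = 50.9009 W.
|Δ| = 31.7804;  2% of max(1, |F·v|) = 0.3824.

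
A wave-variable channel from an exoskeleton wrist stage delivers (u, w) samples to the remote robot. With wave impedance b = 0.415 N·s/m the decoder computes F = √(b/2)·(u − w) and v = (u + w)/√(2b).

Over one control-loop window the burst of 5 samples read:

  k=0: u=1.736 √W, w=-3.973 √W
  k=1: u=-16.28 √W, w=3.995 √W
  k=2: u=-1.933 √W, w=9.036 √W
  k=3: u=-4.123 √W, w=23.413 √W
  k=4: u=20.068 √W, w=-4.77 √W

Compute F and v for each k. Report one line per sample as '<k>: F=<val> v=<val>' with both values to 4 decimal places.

k=0: u−w=5.7090, u+w=-2.2370; √(b/2)=0.4555, √(2b)=0.9110; F=0.4555×5.709=2.6006, v=-2.2370/0.9110=-2.4554
k=1: u−w=-20.2750, u+w=-12.2850; √(b/2)=0.4555, √(2b)=0.9110; F=0.4555×(-20.275)=-9.2357, v=-12.2850/0.9110=-13.4845
k=2: u−w=-10.9690, u+w=7.1030; √(b/2)=0.4555, √(2b)=0.9110; F=0.4555×(-10.969)=-4.9966, v=7.1030/0.9110=7.7966
k=3: u−w=-27.5360, u+w=19.2900; √(b/2)=0.4555, √(2b)=0.9110; F=0.4555×(-27.536)=-12.5432, v=19.2900/0.9110=21.1735
k=4: u−w=24.8380, u+w=15.2980; √(b/2)=0.4555, √(2b)=0.9110; F=0.4555×24.838=11.3142, v=15.2980/0.9110=16.7917

0: F=2.6006 v=-2.4554
1: F=-9.2357 v=-13.4845
2: F=-4.9966 v=7.7966
3: F=-12.5432 v=21.1735
4: F=11.3142 v=16.7917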